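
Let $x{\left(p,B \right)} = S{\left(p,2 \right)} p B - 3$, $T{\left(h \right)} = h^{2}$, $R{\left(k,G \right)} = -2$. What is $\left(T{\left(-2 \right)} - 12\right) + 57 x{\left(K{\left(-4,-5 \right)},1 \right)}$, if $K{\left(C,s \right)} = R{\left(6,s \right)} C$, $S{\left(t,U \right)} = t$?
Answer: $3469$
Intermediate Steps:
$K{\left(C,s \right)} = - 2 C$
$x{\left(p,B \right)} = -3 + B p^{2}$ ($x{\left(p,B \right)} = p p B - 3 = p^{2} B - 3 = B p^{2} - 3 = -3 + B p^{2}$)
$\left(T{\left(-2 \right)} - 12\right) + 57 x{\left(K{\left(-4,-5 \right)},1 \right)} = \left(\left(-2\right)^{2} - 12\right) + 57 \left(-3 + 1 \left(\left(-2\right) \left(-4\right)\right)^{2}\right) = \left(4 - 12\right) + 57 \left(-3 + 1 \cdot 8^{2}\right) = -8 + 57 \left(-3 + 1 \cdot 64\right) = -8 + 57 \left(-3 + 64\right) = -8 + 57 \cdot 61 = -8 + 3477 = 3469$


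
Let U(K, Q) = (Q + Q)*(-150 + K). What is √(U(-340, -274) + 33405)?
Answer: 5*√12077 ≈ 549.48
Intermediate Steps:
U(K, Q) = 2*Q*(-150 + K) (U(K, Q) = (2*Q)*(-150 + K) = 2*Q*(-150 + K))
√(U(-340, -274) + 33405) = √(2*(-274)*(-150 - 340) + 33405) = √(2*(-274)*(-490) + 33405) = √(268520 + 33405) = √301925 = 5*√12077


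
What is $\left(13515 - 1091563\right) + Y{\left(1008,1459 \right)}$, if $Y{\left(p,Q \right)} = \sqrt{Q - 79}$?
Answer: $-1078048 + 2 \sqrt{345} \approx -1.078 \cdot 10^{6}$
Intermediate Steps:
$Y{\left(p,Q \right)} = \sqrt{-79 + Q}$
$\left(13515 - 1091563\right) + Y{\left(1008,1459 \right)} = \left(13515 - 1091563\right) + \sqrt{-79 + 1459} = -1078048 + \sqrt{1380} = -1078048 + 2 \sqrt{345}$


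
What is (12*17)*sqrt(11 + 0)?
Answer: 204*sqrt(11) ≈ 676.59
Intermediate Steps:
(12*17)*sqrt(11 + 0) = 204*sqrt(11)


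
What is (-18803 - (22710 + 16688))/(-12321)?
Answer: 1573/333 ≈ 4.7237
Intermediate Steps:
(-18803 - (22710 + 16688))/(-12321) = (-18803 - 1*39398)*(-1/12321) = (-18803 - 39398)*(-1/12321) = -58201*(-1/12321) = 1573/333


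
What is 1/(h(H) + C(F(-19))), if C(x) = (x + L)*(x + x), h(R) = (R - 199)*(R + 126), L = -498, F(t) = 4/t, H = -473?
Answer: 361/84255152 ≈ 4.2846e-6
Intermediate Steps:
h(R) = (-199 + R)*(126 + R)
C(x) = 2*x*(-498 + x) (C(x) = (x - 498)*(x + x) = (-498 + x)*(2*x) = 2*x*(-498 + x))
1/(h(H) + C(F(-19))) = 1/((-25074 + (-473)² - 73*(-473)) + 2*(4/(-19))*(-498 + 4/(-19))) = 1/((-25074 + 223729 + 34529) + 2*(4*(-1/19))*(-498 + 4*(-1/19))) = 1/(233184 + 2*(-4/19)*(-498 - 4/19)) = 1/(233184 + 2*(-4/19)*(-9466/19)) = 1/(233184 + 75728/361) = 1/(84255152/361) = 361/84255152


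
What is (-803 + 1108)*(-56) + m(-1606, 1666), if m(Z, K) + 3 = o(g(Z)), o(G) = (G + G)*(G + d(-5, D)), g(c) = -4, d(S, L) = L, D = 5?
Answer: -17091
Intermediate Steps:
o(G) = 2*G*(5 + G) (o(G) = (G + G)*(G + 5) = (2*G)*(5 + G) = 2*G*(5 + G))
m(Z, K) = -11 (m(Z, K) = -3 + 2*(-4)*(5 - 4) = -3 + 2*(-4)*1 = -3 - 8 = -11)
(-803 + 1108)*(-56) + m(-1606, 1666) = (-803 + 1108)*(-56) - 11 = 305*(-56) - 11 = -17080 - 11 = -17091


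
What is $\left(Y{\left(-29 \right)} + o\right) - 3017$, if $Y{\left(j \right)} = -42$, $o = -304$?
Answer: $-3363$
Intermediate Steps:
$\left(Y{\left(-29 \right)} + o\right) - 3017 = \left(-42 - 304\right) - 3017 = -346 - 3017 = -3363$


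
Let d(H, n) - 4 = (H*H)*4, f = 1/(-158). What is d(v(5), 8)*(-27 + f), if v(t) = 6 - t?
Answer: -17068/79 ≈ -216.05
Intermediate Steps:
f = -1/158 ≈ -0.0063291
d(H, n) = 4 + 4*H**2 (d(H, n) = 4 + (H*H)*4 = 4 + H**2*4 = 4 + 4*H**2)
d(v(5), 8)*(-27 + f) = (4 + 4*(6 - 1*5)**2)*(-27 - 1/158) = (4 + 4*(6 - 5)**2)*(-4267/158) = (4 + 4*1**2)*(-4267/158) = (4 + 4*1)*(-4267/158) = (4 + 4)*(-4267/158) = 8*(-4267/158) = -17068/79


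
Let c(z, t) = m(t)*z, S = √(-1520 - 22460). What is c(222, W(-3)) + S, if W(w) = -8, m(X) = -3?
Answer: -666 + 2*I*√5995 ≈ -666.0 + 154.85*I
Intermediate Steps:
S = 2*I*√5995 (S = √(-23980) = 2*I*√5995 ≈ 154.85*I)
c(z, t) = -3*z
c(222, W(-3)) + S = -3*222 + 2*I*√5995 = -666 + 2*I*√5995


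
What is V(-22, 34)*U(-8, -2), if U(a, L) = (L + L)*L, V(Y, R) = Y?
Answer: -176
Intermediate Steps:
U(a, L) = 2*L² (U(a, L) = (2*L)*L = 2*L²)
V(-22, 34)*U(-8, -2) = -44*(-2)² = -44*4 = -22*8 = -176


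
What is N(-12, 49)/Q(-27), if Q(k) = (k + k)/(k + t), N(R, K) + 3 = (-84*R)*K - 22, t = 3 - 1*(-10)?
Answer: 345569/27 ≈ 12799.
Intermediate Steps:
t = 13 (t = 3 + 10 = 13)
N(R, K) = -25 - 84*K*R (N(R, K) = -3 + ((-84*R)*K - 22) = -3 + (-84*K*R - 22) = -3 + (-22 - 84*K*R) = -25 - 84*K*R)
Q(k) = 2*k/(13 + k) (Q(k) = (k + k)/(k + 13) = (2*k)/(13 + k) = 2*k/(13 + k))
N(-12, 49)/Q(-27) = (-25 - 84*49*(-12))/((2*(-27)/(13 - 27))) = (-25 + 49392)/((2*(-27)/(-14))) = 49367/((2*(-27)*(-1/14))) = 49367/(27/7) = 49367*(7/27) = 345569/27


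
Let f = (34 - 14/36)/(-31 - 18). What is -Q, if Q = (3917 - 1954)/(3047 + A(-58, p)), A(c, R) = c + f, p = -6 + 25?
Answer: -1731366/2635693 ≈ -0.65689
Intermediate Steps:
f = -605/882 (f = (34 - 14*1/36)/(-49) = (34 - 7/18)*(-1/49) = (605/18)*(-1/49) = -605/882 ≈ -0.68594)
p = 19
A(c, R) = -605/882 + c (A(c, R) = c - 605/882 = -605/882 + c)
Q = 1731366/2635693 (Q = (3917 - 1954)/(3047 + (-605/882 - 58)) = 1963/(3047 - 51761/882) = 1963/(2635693/882) = 1963*(882/2635693) = 1731366/2635693 ≈ 0.65689)
-Q = -1*1731366/2635693 = -1731366/2635693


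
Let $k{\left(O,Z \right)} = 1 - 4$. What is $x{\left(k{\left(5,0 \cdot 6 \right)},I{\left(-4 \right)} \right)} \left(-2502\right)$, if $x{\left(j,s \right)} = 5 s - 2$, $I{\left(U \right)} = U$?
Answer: $55044$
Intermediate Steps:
$k{\left(O,Z \right)} = -3$ ($k{\left(O,Z \right)} = 1 - 4 = -3$)
$x{\left(j,s \right)} = -2 + 5 s$
$x{\left(k{\left(5,0 \cdot 6 \right)},I{\left(-4 \right)} \right)} \left(-2502\right) = \left(-2 + 5 \left(-4\right)\right) \left(-2502\right) = \left(-2 - 20\right) \left(-2502\right) = \left(-22\right) \left(-2502\right) = 55044$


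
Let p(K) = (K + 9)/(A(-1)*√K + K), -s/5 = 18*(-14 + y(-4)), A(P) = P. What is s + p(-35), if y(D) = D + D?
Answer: 35653/18 - 13*I*√35/630 ≈ 1980.7 - 0.12208*I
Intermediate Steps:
y(D) = 2*D
s = 1980 (s = -90*(-14 + 2*(-4)) = -90*(-14 - 8) = -90*(-22) = -5*(-396) = 1980)
p(K) = (9 + K)/(K - √K) (p(K) = (K + 9)/(-√K + K) = (9 + K)/(K - √K))
s + p(-35) = 1980 + (9 - 35)/(-35 - √(-35)) = 1980 - 26/(-35 - I*√35)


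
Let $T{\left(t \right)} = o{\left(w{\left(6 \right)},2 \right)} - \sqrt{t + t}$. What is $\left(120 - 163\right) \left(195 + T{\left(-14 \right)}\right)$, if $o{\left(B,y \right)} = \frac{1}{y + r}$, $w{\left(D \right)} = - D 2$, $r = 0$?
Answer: $- \frac{16813}{2} + 86 i \sqrt{7} \approx -8406.5 + 227.53 i$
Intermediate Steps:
$w{\left(D \right)} = - 2 D$
$o{\left(B,y \right)} = \frac{1}{y}$ ($o{\left(B,y \right)} = \frac{1}{y + 0} = \frac{1}{y}$)
$T{\left(t \right)} = \frac{1}{2} - \sqrt{2} \sqrt{t}$ ($T{\left(t \right)} = \frac{1}{2} - \sqrt{t + t} = \frac{1}{2} - \sqrt{2 t} = \frac{1}{2} - \sqrt{2} \sqrt{t}$)
$\left(120 - 163\right) \left(195 + T{\left(-14 \right)}\right) = \left(120 - 163\right) \left(195 + \left(\frac{1}{2} - \sqrt{2} \sqrt{-14}\right)\right) = - 43 \left(195 + \left(\frac{1}{2} - \sqrt{2} i \sqrt{14}\right)\right) = - 43 \left(195 + \left(\frac{1}{2} - 2 i \sqrt{7}\right)\right) = - 43 \left(\frac{391}{2} - 2 i \sqrt{7}\right) = - \frac{16813}{2} + 86 i \sqrt{7}$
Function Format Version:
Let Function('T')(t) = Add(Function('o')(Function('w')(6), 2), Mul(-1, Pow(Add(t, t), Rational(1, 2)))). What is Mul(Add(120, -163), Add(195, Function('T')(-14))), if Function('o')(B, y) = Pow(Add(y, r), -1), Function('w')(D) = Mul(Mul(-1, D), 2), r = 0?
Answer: Add(Rational(-16813, 2), Mul(86, I, Pow(7, Rational(1, 2)))) ≈ Add(-8406.5, Mul(227.53, I))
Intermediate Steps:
Function('w')(D) = Mul(-2, D)
Function('o')(B, y) = Pow(y, -1) (Function('o')(B, y) = Pow(Add(y, 0), -1) = Pow(y, -1))
Function('T')(t) = Add(Rational(1, 2), Mul(-1, Pow(2, Rational(1, 2)), Pow(t, Rational(1, 2)))) (Function('T')(t) = Add(Pow(2, -1), Mul(-1, Pow(Add(t, t), Rational(1, 2)))) = Add(Rational(1, 2), Mul(-1, Pow(Mul(2, t), Rational(1, 2)))) = Add(Rational(1, 2), Mul(-1, Mul(Pow(2, Rational(1, 2)), Pow(t, Rational(1, 2))))) = Add(Rational(1, 2), Mul(-1, Pow(2, Rational(1, 2)), Pow(t, Rational(1, 2)))))
Mul(Add(120, -163), Add(195, Function('T')(-14))) = Mul(Add(120, -163), Add(195, Add(Rational(1, 2), Mul(-1, Pow(2, Rational(1, 2)), Pow(-14, Rational(1, 2)))))) = Mul(-43, Add(195, Add(Rational(1, 2), Mul(-1, Pow(2, Rational(1, 2)), Mul(I, Pow(14, Rational(1, 2))))))) = Mul(-43, Add(195, Add(Rational(1, 2), Mul(-2, I, Pow(7, Rational(1, 2)))))) = Mul(-43, Add(Rational(391, 2), Mul(-2, I, Pow(7, Rational(1, 2))))) = Add(Rational(-16813, 2), Mul(86, I, Pow(7, Rational(1, 2))))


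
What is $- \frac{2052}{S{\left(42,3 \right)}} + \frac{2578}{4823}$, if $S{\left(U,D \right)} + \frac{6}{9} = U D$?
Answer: $- \frac{7180265}{453362} \approx -15.838$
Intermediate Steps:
$S{\left(U,D \right)} = - \frac{2}{3} + D U$ ($S{\left(U,D \right)} = - \frac{2}{3} + U D = - \frac{2}{3} + D U$)
$- \frac{2052}{S{\left(42,3 \right)}} + \frac{2578}{4823} = - \frac{2052}{- \frac{2}{3} + 3 \cdot 42} + \frac{2578}{4823} = - \frac{2052}{- \frac{2}{3} + 126} + 2578 \cdot \frac{1}{4823} = - \frac{2052}{\frac{376}{3}} + \frac{2578}{4823} = \left(-2052\right) \frac{3}{376} + \frac{2578}{4823} = - \frac{1539}{94} + \frac{2578}{4823} = - \frac{7180265}{453362}$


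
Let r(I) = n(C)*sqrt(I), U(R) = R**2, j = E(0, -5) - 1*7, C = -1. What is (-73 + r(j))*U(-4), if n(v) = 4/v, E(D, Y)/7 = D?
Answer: -1168 - 64*I*sqrt(7) ≈ -1168.0 - 169.33*I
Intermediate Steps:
E(D, Y) = 7*D
j = -7 (j = 7*0 - 1*7 = 0 - 7 = -7)
r(I) = -4*sqrt(I) (r(I) = (4/(-1))*sqrt(I) = (4*(-1))*sqrt(I) = -4*sqrt(I))
(-73 + r(j))*U(-4) = (-73 - 4*I*sqrt(7))*(-4)**2 = (-73 - 4*I*sqrt(7))*16 = -1168 - 64*I*sqrt(7)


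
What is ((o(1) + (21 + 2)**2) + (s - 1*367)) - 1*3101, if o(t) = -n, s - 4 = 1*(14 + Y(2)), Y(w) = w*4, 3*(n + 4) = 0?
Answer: -2909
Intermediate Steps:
n = -4 (n = -4 + (1/3)*0 = -4 + 0 = -4)
Y(w) = 4*w
s = 26 (s = 4 + 1*(14 + 4*2) = 4 + 1*(14 + 8) = 4 + 1*22 = 4 + 22 = 26)
o(t) = 4 (o(t) = -1*(-4) = 4)
((o(1) + (21 + 2)**2) + (s - 1*367)) - 1*3101 = ((4 + (21 + 2)**2) + (26 - 1*367)) - 1*3101 = ((4 + 23**2) + (26 - 367)) - 3101 = ((4 + 529) - 341) - 3101 = (533 - 341) - 3101 = 192 - 3101 = -2909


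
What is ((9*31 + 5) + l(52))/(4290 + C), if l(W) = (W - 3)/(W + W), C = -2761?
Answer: 29585/159016 ≈ 0.18605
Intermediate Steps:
l(W) = (-3 + W)/(2*W) (l(W) = (-3 + W)/((2*W)) = (-3 + W)*(1/(2*W)) = (-3 + W)/(2*W))
((9*31 + 5) + l(52))/(4290 + C) = ((9*31 + 5) + (1/2)*(-3 + 52)/52)/(4290 - 2761) = ((279 + 5) + (1/2)*(1/52)*49)/1529 = (284 + 49/104)*(1/1529) = (29585/104)*(1/1529) = 29585/159016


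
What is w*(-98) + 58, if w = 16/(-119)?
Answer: 1210/17 ≈ 71.177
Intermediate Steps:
w = -16/119 (w = 16*(-1/119) = -16/119 ≈ -0.13445)
w*(-98) + 58 = -16/119*(-98) + 58 = 224/17 + 58 = 1210/17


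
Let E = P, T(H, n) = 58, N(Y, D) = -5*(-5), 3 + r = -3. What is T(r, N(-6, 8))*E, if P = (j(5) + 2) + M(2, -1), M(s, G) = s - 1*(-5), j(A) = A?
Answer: 812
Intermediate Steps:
r = -6 (r = -3 - 3 = -6)
N(Y, D) = 25
M(s, G) = 5 + s (M(s, G) = s + 5 = 5 + s)
P = 14 (P = (5 + 2) + (5 + 2) = 7 + 7 = 14)
E = 14
T(r, N(-6, 8))*E = 58*14 = 812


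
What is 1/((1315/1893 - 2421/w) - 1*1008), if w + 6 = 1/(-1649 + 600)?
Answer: -11916435/7195970858 ≈ -0.0016560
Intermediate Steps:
w = -6295/1049 (w = -6 + 1/(-1649 + 600) = -6 + 1/(-1049) = -6 - 1/1049 = -6295/1049 ≈ -6.0010)
1/((1315/1893 - 2421/w) - 1*1008) = 1/((1315/1893 - 2421/(-6295/1049)) - 1*1008) = 1/((1315*(1/1893) - 2421*(-1049/6295)) - 1008) = 1/((1315/1893 + 2539629/6295) - 1008) = 1/(4815795622/11916435 - 1008) = 1/(-7195970858/11916435) = -11916435/7195970858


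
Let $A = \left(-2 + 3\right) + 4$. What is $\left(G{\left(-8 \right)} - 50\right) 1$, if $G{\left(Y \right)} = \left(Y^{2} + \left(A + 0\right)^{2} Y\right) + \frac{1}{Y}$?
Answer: $- \frac{1489}{8} \approx -186.13$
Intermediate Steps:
$A = 5$ ($A = 1 + 4 = 5$)
$G{\left(Y \right)} = \frac{1}{Y} + Y^{2} + 25 Y$ ($G{\left(Y \right)} = \left(Y^{2} + \left(5 + 0\right)^{2} Y\right) + \frac{1}{Y} = \left(Y^{2} + 5^{2} Y\right) + \frac{1}{Y} = \left(Y^{2} + 25 Y\right) + \frac{1}{Y} = \frac{1}{Y} + Y^{2} + 25 Y$)
$\left(G{\left(-8 \right)} - 50\right) 1 = \left(\frac{1 + \left(-8\right)^{2} \left(25 - 8\right)}{-8} - 50\right) 1 = \left(- \frac{1 + 64 \cdot 17}{8} - 50\right) 1 = \left(- \frac{1 + 1088}{8} - 50\right) 1 = \left(\left(- \frac{1}{8}\right) 1089 - 50\right) 1 = \left(- \frac{1089}{8} - 50\right) 1 = \left(- \frac{1489}{8}\right) 1 = - \frac{1489}{8}$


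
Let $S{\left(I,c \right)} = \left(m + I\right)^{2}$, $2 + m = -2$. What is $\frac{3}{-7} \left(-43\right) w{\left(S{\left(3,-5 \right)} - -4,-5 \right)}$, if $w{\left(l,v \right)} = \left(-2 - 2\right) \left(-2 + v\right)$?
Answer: $516$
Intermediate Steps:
$m = -4$ ($m = -2 - 2 = -4$)
$S{\left(I,c \right)} = \left(-4 + I\right)^{2}$
$w{\left(l,v \right)} = 8 - 4 v$ ($w{\left(l,v \right)} = - 4 \left(-2 + v\right) = 8 - 4 v$)
$\frac{3}{-7} \left(-43\right) w{\left(S{\left(3,-5 \right)} - -4,-5 \right)} = \frac{3}{-7} \left(-43\right) \left(8 - -20\right) = 3 \left(- \frac{1}{7}\right) \left(-43\right) \left(8 + 20\right) = \left(- \frac{3}{7}\right) \left(-43\right) 28 = \frac{129}{7} \cdot 28 = 516$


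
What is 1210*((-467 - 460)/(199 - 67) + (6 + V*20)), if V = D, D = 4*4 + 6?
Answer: 1062325/2 ≈ 5.3116e+5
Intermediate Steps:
D = 22 (D = 16 + 6 = 22)
V = 22
1210*((-467 - 460)/(199 - 67) + (6 + V*20)) = 1210*((-467 - 460)/(199 - 67) + (6 + 22*20)) = 1210*(-927/132 + (6 + 440)) = 1210*(-927*1/132 + 446) = 1210*(-309/44 + 446) = 1210*(19315/44) = 1062325/2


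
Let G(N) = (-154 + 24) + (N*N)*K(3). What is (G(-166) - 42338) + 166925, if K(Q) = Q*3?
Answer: 372461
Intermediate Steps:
K(Q) = 3*Q
G(N) = -130 + 9*N² (G(N) = (-154 + 24) + (N*N)*(3*3) = -130 + N²*9 = -130 + 9*N²)
(G(-166) - 42338) + 166925 = ((-130 + 9*(-166)²) - 42338) + 166925 = ((-130 + 9*27556) - 42338) + 166925 = ((-130 + 248004) - 42338) + 166925 = (247874 - 42338) + 166925 = 205536 + 166925 = 372461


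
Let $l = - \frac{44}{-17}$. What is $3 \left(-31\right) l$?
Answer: $- \frac{4092}{17} \approx -240.71$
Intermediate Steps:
$l = \frac{44}{17}$ ($l = \left(-44\right) \left(- \frac{1}{17}\right) = \frac{44}{17} \approx 2.5882$)
$3 \left(-31\right) l = 3 \left(-31\right) \frac{44}{17} = \left(-93\right) \frac{44}{17} = - \frac{4092}{17}$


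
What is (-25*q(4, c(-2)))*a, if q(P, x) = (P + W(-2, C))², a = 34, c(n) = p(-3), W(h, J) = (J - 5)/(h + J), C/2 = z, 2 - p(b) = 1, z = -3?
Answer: -785825/32 ≈ -24557.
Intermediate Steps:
p(b) = 1 (p(b) = 2 - 1*1 = 2 - 1 = 1)
C = -6 (C = 2*(-3) = -6)
W(h, J) = (-5 + J)/(J + h)
c(n) = 1
q(P, x) = (11/8 + P)² (q(P, x) = (P + (-5 - 6)/(-6 - 2))² = (P - 11/(-8))² = (P - ⅛*(-11))² = (P + 11/8)² = (11/8 + P)²)
(-25*q(4, c(-2)))*a = -25*(11 + 8*4)²/64*34 = -25*(11 + 32)²/64*34 = -25*43²/64*34 = -25*1849/64*34 = -46225/64*34 = -785825/32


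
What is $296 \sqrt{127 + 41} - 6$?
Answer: $-6 + 592 \sqrt{42} \approx 3830.6$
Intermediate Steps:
$296 \sqrt{127 + 41} - 6 = 296 \sqrt{168} - 6 = 296 \cdot 2 \sqrt{42} - 6 = 592 \sqrt{42} - 6 = -6 + 592 \sqrt{42}$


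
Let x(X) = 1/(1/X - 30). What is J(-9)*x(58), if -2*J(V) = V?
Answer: -261/1739 ≈ -0.15009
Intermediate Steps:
J(V) = -V/2
x(X) = 1/(-30 + 1/X)
J(-9)*x(58) = (-½*(-9))*(-1*58/(-1 + 30*58)) = 9*(-1*58/(-1 + 1740))/2 = 9*(-1*58/1739)/2 = 9*(-1*58*1/1739)/2 = (9/2)*(-58/1739) = -261/1739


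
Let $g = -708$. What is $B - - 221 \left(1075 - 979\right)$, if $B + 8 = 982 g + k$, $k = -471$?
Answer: $-674519$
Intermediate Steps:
$B = -695735$ ($B = -8 + \left(982 \left(-708\right) - 471\right) = -8 - 695727 = -695735$)
$B - - 221 \left(1075 - 979\right) = -695735 - - 221 \left(1075 - 979\right) = -695735 - \left(-221\right) 96 = -695735 - -21216 = -695735 + 21216 = -674519$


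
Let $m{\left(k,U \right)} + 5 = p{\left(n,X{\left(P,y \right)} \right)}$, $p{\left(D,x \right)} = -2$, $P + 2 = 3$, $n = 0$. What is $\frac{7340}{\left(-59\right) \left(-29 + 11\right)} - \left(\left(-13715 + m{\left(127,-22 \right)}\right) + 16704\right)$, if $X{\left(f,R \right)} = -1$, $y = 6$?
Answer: $- \frac{1579772}{531} \approx -2975.1$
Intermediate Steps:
$P = 1$ ($P = -2 + 3 = 1$)
$m{\left(k,U \right)} = -7$ ($m{\left(k,U \right)} = -5 - 2 = -7$)
$\frac{7340}{\left(-59\right) \left(-29 + 11\right)} - \left(\left(-13715 + m{\left(127,-22 \right)}\right) + 16704\right) = \frac{7340}{\left(-59\right) \left(-29 + 11\right)} - \left(\left(-13715 - 7\right) + 16704\right) = \frac{7340}{\left(-59\right) \left(-18\right)} - \left(-13722 + 16704\right) = \frac{7340}{1062} - 2982 = 7340 \cdot \frac{1}{1062} - 2982 = \frac{3670}{531} - 2982 = - \frac{1579772}{531}$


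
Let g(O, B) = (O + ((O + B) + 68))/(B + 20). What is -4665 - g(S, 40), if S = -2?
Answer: -70001/15 ≈ -4666.7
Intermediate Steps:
g(O, B) = (68 + B + 2*O)/(20 + B) (g(O, B) = (O + ((B + O) + 68))/(20 + B) = (O + (68 + B + O))/(20 + B) = (68 + B + 2*O)/(20 + B))
-4665 - g(S, 40) = -4665 - (68 + 40 + 2*(-2))/(20 + 40) = -4665 - (68 + 40 - 4)/60 = -4665 - 104/60 = -4665 - 1*26/15 = -4665 - 26/15 = -70001/15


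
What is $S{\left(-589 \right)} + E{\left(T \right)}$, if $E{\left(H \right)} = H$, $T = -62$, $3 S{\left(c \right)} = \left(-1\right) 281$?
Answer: $- \frac{467}{3} \approx -155.67$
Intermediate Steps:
$S{\left(c \right)} = - \frac{281}{3}$ ($S{\left(c \right)} = \frac{\left(-1\right) 281}{3} = \frac{1}{3} \left(-281\right) = - \frac{281}{3}$)
$S{\left(-589 \right)} + E{\left(T \right)} = - \frac{281}{3} - 62 = - \frac{467}{3}$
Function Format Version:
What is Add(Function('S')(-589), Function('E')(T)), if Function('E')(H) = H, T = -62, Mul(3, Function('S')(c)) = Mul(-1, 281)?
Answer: Rational(-467, 3) ≈ -155.67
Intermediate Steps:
Function('S')(c) = Rational(-281, 3) (Function('S')(c) = Mul(Rational(1, 3), Mul(-1, 281)) = Mul(Rational(1, 3), -281) = Rational(-281, 3))
Add(Function('S')(-589), Function('E')(T)) = Add(Rational(-281, 3), -62) = Rational(-467, 3)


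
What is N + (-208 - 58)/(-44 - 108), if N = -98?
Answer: -385/4 ≈ -96.250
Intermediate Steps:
N + (-208 - 58)/(-44 - 108) = -98 + (-208 - 58)/(-44 - 108) = -98 - 266/(-152) = -98 - 266*(-1/152) = -98 + 7/4 = -385/4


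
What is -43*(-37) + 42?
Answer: 1633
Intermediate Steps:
-43*(-37) + 42 = 1591 + 42 = 1633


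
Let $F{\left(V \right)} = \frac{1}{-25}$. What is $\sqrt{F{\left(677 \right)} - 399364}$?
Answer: $\frac{i \sqrt{9984101}}{5} \approx 631.95 i$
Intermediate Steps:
$F{\left(V \right)} = - \frac{1}{25}$
$\sqrt{F{\left(677 \right)} - 399364} = \sqrt{- \frac{1}{25} - 399364} = \sqrt{- \frac{9984101}{25}} = \frac{i \sqrt{9984101}}{5}$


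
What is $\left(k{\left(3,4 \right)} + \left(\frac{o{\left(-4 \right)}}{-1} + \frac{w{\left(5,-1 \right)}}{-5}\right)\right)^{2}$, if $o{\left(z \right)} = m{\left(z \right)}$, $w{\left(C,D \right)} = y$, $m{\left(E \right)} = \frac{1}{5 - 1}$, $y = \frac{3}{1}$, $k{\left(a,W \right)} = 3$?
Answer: $\frac{1849}{400} \approx 4.6225$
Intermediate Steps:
$y = 3$ ($y = 3 \cdot 1 = 3$)
$m{\left(E \right)} = \frac{1}{4}$
$w{\left(C,D \right)} = 3$
$o{\left(z \right)} = \frac{1}{4}$
$\left(k{\left(3,4 \right)} + \left(\frac{o{\left(-4 \right)}}{-1} + \frac{w{\left(5,-1 \right)}}{-5}\right)\right)^{2} = \left(3 + \left(\frac{1}{4 \left(-1\right)} + \frac{3}{-5}\right)\right)^{2} = \left(3 + \left(\frac{1}{4} \left(-1\right) + 3 \left(- \frac{1}{5}\right)\right)\right)^{2} = \left(3 - \frac{17}{20}\right)^{2} = \left(\frac{43}{20}\right)^{2} = \frac{1849}{400}$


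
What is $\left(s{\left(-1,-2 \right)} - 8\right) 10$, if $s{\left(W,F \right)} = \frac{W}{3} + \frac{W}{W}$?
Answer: $- \frac{220}{3} \approx -73.333$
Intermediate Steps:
$s{\left(W,F \right)} = 1 + \frac{W}{3}$ ($s{\left(W,F \right)} = W \frac{1}{3} + 1 = \frac{W}{3} + 1 = 1 + \frac{W}{3}$)
$\left(s{\left(-1,-2 \right)} - 8\right) 10 = \left(\left(1 + \frac{1}{3} \left(-1\right)\right) - 8\right) 10 = \left(\left(1 - \frac{1}{3}\right) - 8\right) 10 = \left(\frac{2}{3} - 8\right) 10 = \left(- \frac{22}{3}\right) 10 = - \frac{220}{3}$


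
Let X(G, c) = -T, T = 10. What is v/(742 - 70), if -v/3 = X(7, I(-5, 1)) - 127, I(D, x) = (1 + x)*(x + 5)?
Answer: 137/224 ≈ 0.61161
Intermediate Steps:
I(D, x) = (1 + x)*(5 + x)
X(G, c) = -10 (X(G, c) = -1*10 = -10)
v = 411 (v = -3*(-10 - 127) = -3*(-137) = 411)
v/(742 - 70) = 411/(742 - 70) = 411/672 = (1/672)*411 = 137/224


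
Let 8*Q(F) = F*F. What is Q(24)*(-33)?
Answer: -2376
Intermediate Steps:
Q(F) = F²/8 (Q(F) = (F*F)/8 = F²/8)
Q(24)*(-33) = ((⅛)*24²)*(-33) = ((⅛)*576)*(-33) = 72*(-33) = -2376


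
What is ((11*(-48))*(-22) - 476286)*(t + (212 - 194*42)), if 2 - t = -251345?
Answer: -113105789370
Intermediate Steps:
t = 251347 (t = 2 - 1*(-251345) = 2 + 251345 = 251347)
((11*(-48))*(-22) - 476286)*(t + (212 - 194*42)) = ((11*(-48))*(-22) - 476286)*(251347 + (212 - 194*42)) = (-528*(-22) - 476286)*(251347 + (212 - 8148)) = (11616 - 476286)*(251347 - 7936) = -464670*243411 = -113105789370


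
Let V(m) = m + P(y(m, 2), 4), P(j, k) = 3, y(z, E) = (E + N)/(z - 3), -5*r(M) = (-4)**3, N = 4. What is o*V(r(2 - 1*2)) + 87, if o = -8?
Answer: -197/5 ≈ -39.400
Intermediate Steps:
r(M) = 64/5 (r(M) = -1/5*(-4)**3 = -1/5*(-64) = 64/5)
y(z, E) = (4 + E)/(-3 + z) (y(z, E) = (E + 4)/(z - 3) = (4 + E)/(-3 + z))
V(m) = 3 + m (V(m) = m + 3 = 3 + m)
o*V(r(2 - 1*2)) + 87 = -8*(3 + 64/5) + 87 = -8*79/5 + 87 = -632/5 + 87 = -197/5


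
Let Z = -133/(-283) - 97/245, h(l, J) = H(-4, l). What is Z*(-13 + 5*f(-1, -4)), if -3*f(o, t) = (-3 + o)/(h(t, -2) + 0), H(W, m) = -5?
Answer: -220762/208005 ≈ -1.0613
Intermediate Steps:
h(l, J) = -5
f(o, t) = -⅕ + o/15 (f(o, t) = -(-3 + o)/(3*(-5 + 0)) = -(-3 + o)/(3*(-5)) = -(-3 + o)*(-1)/(3*5) = -(⅗ - o/5)/3 = -⅕ + o/15)
Z = 5134/69335 (Z = -133*(-1/283) - 97*1/245 = 133/283 - 97/245 = 5134/69335 ≈ 0.074046)
Z*(-13 + 5*f(-1, -4)) = 5134*(-13 + 5*(-⅕ + (1/15)*(-1)))/69335 = 5134*(-13 + 5*(-⅕ - 1/15))/69335 = 5134*(-13 + 5*(-4/15))/69335 = 5134*(-13 - 4/3)/69335 = (5134/69335)*(-43/3) = -220762/208005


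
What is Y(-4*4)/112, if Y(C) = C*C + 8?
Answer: 33/14 ≈ 2.3571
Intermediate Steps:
Y(C) = 8 + C**2 (Y(C) = C**2 + 8 = 8 + C**2)
Y(-4*4)/112 = (8 + (-4*4)**2)/112 = (8 + (-16)**2)*(1/112) = (8 + 256)*(1/112) = 264*(1/112) = 33/14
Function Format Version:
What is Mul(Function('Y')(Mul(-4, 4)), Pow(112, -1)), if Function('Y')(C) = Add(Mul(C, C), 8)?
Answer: Rational(33, 14) ≈ 2.3571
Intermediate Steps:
Function('Y')(C) = Add(8, Pow(C, 2)) (Function('Y')(C) = Add(Pow(C, 2), 8) = Add(8, Pow(C, 2)))
Mul(Function('Y')(Mul(-4, 4)), Pow(112, -1)) = Mul(Add(8, Pow(Mul(-4, 4), 2)), Pow(112, -1)) = Mul(Add(8, Pow(-16, 2)), Rational(1, 112)) = Mul(Add(8, 256), Rational(1, 112)) = Mul(264, Rational(1, 112)) = Rational(33, 14)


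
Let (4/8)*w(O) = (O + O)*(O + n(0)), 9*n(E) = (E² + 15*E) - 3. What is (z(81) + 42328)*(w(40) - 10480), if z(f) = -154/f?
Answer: -42512333600/243 ≈ -1.7495e+8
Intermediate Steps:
n(E) = -⅓ + E²/9 + 5*E/3 (n(E) = ((E² + 15*E) - 3)/9 = (-3 + E² + 15*E)/9 = -⅓ + E²/9 + 5*E/3)
w(O) = 4*O*(-⅓ + O) (w(O) = 2*((O + O)*(O + (-⅓ + (⅑)*0² + (5/3)*0))) = 2*((2*O)*(O + (-⅓ + (⅑)*0 + 0))) = 2*((2*O)*(O + (-⅓ + 0 + 0))) = 2*((2*O)*(O - ⅓)) = 2*((2*O)*(-⅓ + O)) = 2*(2*O*(-⅓ + O)) = 4*O*(-⅓ + O))
(z(81) + 42328)*(w(40) - 10480) = (-154/81 + 42328)*((4/3)*40*(-1 + 3*40) - 10480) = (-154*1/81 + 42328)*((4/3)*40*(-1 + 120) - 10480) = (-154/81 + 42328)*((4/3)*40*119 - 10480) = 3428414*(19040/3 - 10480)/81 = (3428414/81)*(-12400/3) = -42512333600/243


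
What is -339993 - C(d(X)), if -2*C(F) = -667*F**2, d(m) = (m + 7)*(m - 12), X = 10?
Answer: -725519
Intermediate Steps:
d(m) = (-12 + m)*(7 + m) (d(m) = (7 + m)*(-12 + m) = (-12 + m)*(7 + m))
C(F) = 667*F**2/2 (C(F) = -(-667)*F**2/2 = 667*F**2/2)
-339993 - C(d(X)) = -339993 - 667*(-84 + 10**2 - 5*10)**2/2 = -339993 - 667*(-84 + 100 - 50)**2/2 = -339993 - 667*(-34)**2/2 = -339993 - 667*1156/2 = -339993 - 1*385526 = -339993 - 385526 = -725519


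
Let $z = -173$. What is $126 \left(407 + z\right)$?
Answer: $29484$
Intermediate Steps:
$126 \left(407 + z\right) = 126 \left(407 - 173\right) = 126 \cdot 234 = 29484$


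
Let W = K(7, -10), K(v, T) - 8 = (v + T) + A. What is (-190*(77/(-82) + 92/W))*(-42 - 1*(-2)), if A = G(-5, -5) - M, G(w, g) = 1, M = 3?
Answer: 27789400/123 ≈ 2.2593e+5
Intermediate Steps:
A = -2 (A = 1 - 1*3 = 1 - 3 = -2)
K(v, T) = 6 + T + v (K(v, T) = 8 + ((v + T) - 2) = 8 + ((T + v) - 2) = 8 + (-2 + T + v) = 6 + T + v)
W = 3 (W = 6 - 10 + 7 = 3)
(-190*(77/(-82) + 92/W))*(-42 - 1*(-2)) = (-190*(77/(-82) + 92/3))*(-42 - 1*(-2)) = (-190*(77*(-1/82) + 92*(⅓)))*(-42 + 2) = -190*(-77/82 + 92/3)*(-40) = -190*7313/246*(-40) = -694735/123*(-40) = 27789400/123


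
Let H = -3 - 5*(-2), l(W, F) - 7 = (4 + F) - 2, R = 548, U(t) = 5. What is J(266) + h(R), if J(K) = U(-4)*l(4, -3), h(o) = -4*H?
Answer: 2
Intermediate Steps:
l(W, F) = 9 + F (l(W, F) = 7 + ((4 + F) - 2) = 7 + (2 + F) = 9 + F)
H = 7 (H = -3 + 10 = 7)
h(o) = -28 (h(o) = -4*7 = -28)
J(K) = 30 (J(K) = 5*(9 - 3) = 5*6 = 30)
J(266) + h(R) = 30 - 28 = 2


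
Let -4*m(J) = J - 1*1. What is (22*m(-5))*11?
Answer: 363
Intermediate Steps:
m(J) = ¼ - J/4 (m(J) = -(J - 1*1)/4 = -(J - 1)/4 = -(-1 + J)/4 = ¼ - J/4)
(22*m(-5))*11 = (22*(¼ - ¼*(-5)))*11 = (22*(¼ + 5/4))*11 = (22*(3/2))*11 = 33*11 = 363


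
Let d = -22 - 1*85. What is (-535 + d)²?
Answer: 412164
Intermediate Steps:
d = -107 (d = -22 - 85 = -107)
(-535 + d)² = (-535 - 107)² = (-642)² = 412164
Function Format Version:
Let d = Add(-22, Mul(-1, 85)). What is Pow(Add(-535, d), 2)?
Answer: 412164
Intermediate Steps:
d = -107 (d = Add(-22, -85) = -107)
Pow(Add(-535, d), 2) = Pow(Add(-535, -107), 2) = Pow(-642, 2) = 412164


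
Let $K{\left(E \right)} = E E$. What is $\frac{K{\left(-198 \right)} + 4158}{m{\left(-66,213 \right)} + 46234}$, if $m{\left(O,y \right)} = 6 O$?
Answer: $\frac{21681}{22919} \approx 0.94598$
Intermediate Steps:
$K{\left(E \right)} = E^{2}$
$\frac{K{\left(-198 \right)} + 4158}{m{\left(-66,213 \right)} + 46234} = \frac{\left(-198\right)^{2} + 4158}{6 \left(-66\right) + 46234} = \frac{39204 + 4158}{-396 + 46234} = \frac{43362}{45838} = 43362 \cdot \frac{1}{45838} = \frac{21681}{22919}$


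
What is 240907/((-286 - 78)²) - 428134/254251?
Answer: 4524803193/33687240496 ≈ 0.13432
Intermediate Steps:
240907/((-286 - 78)²) - 428134/254251 = 240907/((-364)²) - 428134*1/254251 = 240907/132496 - 428134/254251 = 4524803193/33687240496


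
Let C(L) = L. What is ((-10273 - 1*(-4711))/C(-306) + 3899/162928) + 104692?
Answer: 17060223531/162928 ≈ 1.0471e+5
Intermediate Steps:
((-10273 - 1*(-4711))/C(-306) + 3899/162928) + 104692 = ((-10273 - 1*(-4711))/(-306) + 3899/162928) + 104692 = ((-10273 + 4711)*(-1/306) + 3899*(1/162928)) + 104692 = (-5562*(-1/306) + 3899/162928) + 104692 = (309/17 + 3899/162928) + 104692 = 2965355/162928 + 104692 = 17060223531/162928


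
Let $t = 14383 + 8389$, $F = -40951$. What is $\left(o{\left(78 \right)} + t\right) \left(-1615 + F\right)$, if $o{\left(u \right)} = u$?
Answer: $-972633100$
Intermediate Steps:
$t = 22772$
$\left(o{\left(78 \right)} + t\right) \left(-1615 + F\right) = \left(78 + 22772\right) \left(-1615 - 40951\right) = 22850 \left(-42566\right) = -972633100$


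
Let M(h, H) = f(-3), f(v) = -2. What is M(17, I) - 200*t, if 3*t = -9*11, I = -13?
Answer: 6598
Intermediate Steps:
M(h, H) = -2
t = -33 (t = (-9*11)/3 = (⅓)*(-99) = -33)
M(17, I) - 200*t = -2 - 200*(-33) = -2 + 6600 = 6598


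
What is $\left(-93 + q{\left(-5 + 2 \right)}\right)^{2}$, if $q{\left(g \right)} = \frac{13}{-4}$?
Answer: $\frac{148225}{16} \approx 9264.1$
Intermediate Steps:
$q{\left(g \right)} = - \frac{13}{4}$ ($q{\left(g \right)} = 13 \left(- \frac{1}{4}\right) = - \frac{13}{4}$)
$\left(-93 + q{\left(-5 + 2 \right)}\right)^{2} = \left(-93 - \frac{13}{4}\right)^{2} = \left(- \frac{385}{4}\right)^{2} = \frac{148225}{16}$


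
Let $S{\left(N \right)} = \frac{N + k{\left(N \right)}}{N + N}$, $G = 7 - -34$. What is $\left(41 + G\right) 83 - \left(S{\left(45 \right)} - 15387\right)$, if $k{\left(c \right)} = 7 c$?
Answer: $22189$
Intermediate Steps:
$G = 41$ ($G = 7 + 34 = 41$)
$S{\left(N \right)} = 4$ ($S{\left(N \right)} = \frac{N + 7 N}{N + N} = \frac{8 N}{2 N} = 8 N \frac{1}{2 N} = 4$)
$\left(41 + G\right) 83 - \left(S{\left(45 \right)} - 15387\right) = \left(41 + 41\right) 83 - \left(4 - 15387\right) = 82 \cdot 83 - \left(4 - 15387\right) = 6806 - -15383 = 6806 + 15383 = 22189$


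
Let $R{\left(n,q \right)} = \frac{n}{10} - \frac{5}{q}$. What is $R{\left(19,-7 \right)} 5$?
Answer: $\frac{183}{14} \approx 13.071$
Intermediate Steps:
$R{\left(n,q \right)} = - \frac{5}{q} + \frac{n}{10}$ ($R{\left(n,q \right)} = n \frac{1}{10} - \frac{5}{q} = \frac{n}{10} - \frac{5}{q} = - \frac{5}{q} + \frac{n}{10}$)
$R{\left(19,-7 \right)} 5 = \left(- \frac{5}{-7} + \frac{1}{10} \cdot 19\right) 5 = \left(\left(-5\right) \left(- \frac{1}{7}\right) + \frac{19}{10}\right) 5 = \left(\frac{5}{7} + \frac{19}{10}\right) 5 = \frac{183}{70} \cdot 5 = \frac{183}{14}$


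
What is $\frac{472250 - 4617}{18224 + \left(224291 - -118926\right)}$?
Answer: $\frac{467633}{361441} \approx 1.2938$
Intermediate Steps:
$\frac{472250 - 4617}{18224 + \left(224291 - -118926\right)} = \frac{467633}{18224 + \left(224291 + 118926\right)} = \frac{467633}{18224 + 343217} = \frac{467633}{361441}$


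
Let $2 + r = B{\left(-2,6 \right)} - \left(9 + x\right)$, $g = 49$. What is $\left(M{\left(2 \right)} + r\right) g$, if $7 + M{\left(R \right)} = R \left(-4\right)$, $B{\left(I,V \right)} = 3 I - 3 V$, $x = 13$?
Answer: $-3087$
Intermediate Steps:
$B{\left(I,V \right)} = - 3 V + 3 I$
$M{\left(R \right)} = -7 - 4 R$ ($M{\left(R \right)} = -7 + R \left(-4\right) = -7 - 4 R$)
$r = -48$ ($r = -2 + \left(\left(\left(-3\right) 6 + 3 \left(-2\right)\right) - \left(9 + 13\right)\right) = -2 - 46 = -48$)
$\left(M{\left(2 \right)} + r\right) g = \left(\left(-7 - 8\right) - 48\right) 49 = \left(-15 - 48\right) 49 = \left(-63\right) 49 = -3087$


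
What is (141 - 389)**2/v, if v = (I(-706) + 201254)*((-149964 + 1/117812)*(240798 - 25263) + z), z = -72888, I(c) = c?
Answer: -1811477312/190920987359951966937 ≈ -9.4881e-12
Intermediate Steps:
v = -190920987359951966937/29453 (v = (-706 + 201254)*((-149964 + 1/117812)*(240798 - 25263) - 72888) = 200548*((-149964 + 1/117812)*215535 - 72888) = 200548*(-17667558767/117812*215535 - 72888) = 200548*(-3807977278845345/117812 - 72888) = 200548*(-3807985865926401/117812) = -190920987359951966937/29453 ≈ -6.4822e+15)
(141 - 389)**2/v = (141 - 389)**2/(-190920987359951966937/29453) = (-248)**2*(-29453/190920987359951966937) = 61504*(-29453/190920987359951966937) = -1811477312/190920987359951966937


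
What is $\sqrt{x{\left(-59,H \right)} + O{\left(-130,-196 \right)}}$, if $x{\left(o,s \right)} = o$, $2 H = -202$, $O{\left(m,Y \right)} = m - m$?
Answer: $i \sqrt{59} \approx 7.6811 i$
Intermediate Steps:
$O{\left(m,Y \right)} = 0$
$H = -101$ ($H = \frac{1}{2} \left(-202\right) = -101$)
$\sqrt{x{\left(-59,H \right)} + O{\left(-130,-196 \right)}} = \sqrt{-59 + 0} = \sqrt{-59} = i \sqrt{59}$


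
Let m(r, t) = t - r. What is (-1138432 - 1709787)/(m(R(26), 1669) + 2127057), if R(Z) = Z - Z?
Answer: -2848219/2128726 ≈ -1.3380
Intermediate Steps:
R(Z) = 0
(-1138432 - 1709787)/(m(R(26), 1669) + 2127057) = (-1138432 - 1709787)/((1669 - 1*0) + 2127057) = -2848219/((1669 + 0) + 2127057) = -2848219/(1669 + 2127057) = -2848219/2128726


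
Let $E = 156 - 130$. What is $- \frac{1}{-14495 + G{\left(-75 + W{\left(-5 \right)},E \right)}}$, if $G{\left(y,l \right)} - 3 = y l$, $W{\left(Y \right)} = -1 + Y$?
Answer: $\frac{1}{16598} \approx 6.0248 \cdot 10^{-5}$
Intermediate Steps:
$E = 26$
$G{\left(y,l \right)} = 3 + l y$ ($G{\left(y,l \right)} = 3 + y l = 3 + l y$)
$- \frac{1}{-14495 + G{\left(-75 + W{\left(-5 \right)},E \right)}} = - \frac{1}{-14495 + \left(3 + 26 \left(-75 - 6\right)\right)} = - \frac{1}{-14495 + \left(3 + 26 \left(-81\right)\right)} = - \frac{1}{-14495 + \left(3 - 2106\right)} = - \frac{1}{-14495 - 2103} = - \frac{1}{-16598} = \left(-1\right) \left(- \frac{1}{16598}\right) = \frac{1}{16598}$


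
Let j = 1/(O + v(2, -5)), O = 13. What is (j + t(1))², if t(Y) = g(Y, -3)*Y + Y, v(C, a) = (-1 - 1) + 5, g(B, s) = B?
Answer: 1089/256 ≈ 4.2539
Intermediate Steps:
v(C, a) = 3 (v(C, a) = -2 + 5 = 3)
t(Y) = Y + Y² (t(Y) = Y*Y + Y = Y² + Y = Y + Y²)
j = 1/16 (j = 1/(13 + 3) = 1/16 ≈ 0.062500)
(j + t(1))² = (1/16 + 1*(1 + 1))² = (1/16 + 1*2)² = (1/16 + 2)² = (33/16)² = 1089/256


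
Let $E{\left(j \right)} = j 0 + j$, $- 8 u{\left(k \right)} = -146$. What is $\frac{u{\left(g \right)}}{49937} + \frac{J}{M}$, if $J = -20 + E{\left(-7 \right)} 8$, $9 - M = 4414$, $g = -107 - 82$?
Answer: $\frac{15502413}{879889940} \approx 0.017619$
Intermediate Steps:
$g = -189$ ($g = -107 - 82 = -189$)
$u{\left(k \right)} = \frac{73}{4}$ ($u{\left(k \right)} = \left(- \frac{1}{8}\right) \left(-146\right) = \frac{73}{4}$)
$M = -4405$ ($M = 9 - 4414 = -4405$)
$E{\left(j \right)} = j$ ($E{\left(j \right)} = 0 + j = j$)
$J = -76$ ($J = -20 - 56 = -76$)
$\frac{u{\left(g \right)}}{49937} + \frac{J}{M} = \frac{73}{4 \cdot 49937} - \frac{76}{-4405} = \frac{73}{4} \cdot \frac{1}{49937} - - \frac{76}{4405} = \frac{73}{199748} + \frac{76}{4405} = \frac{15502413}{879889940}$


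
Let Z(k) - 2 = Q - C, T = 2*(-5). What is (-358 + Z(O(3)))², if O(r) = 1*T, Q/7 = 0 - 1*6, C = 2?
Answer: 160000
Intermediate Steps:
Q = -42 (Q = 7*(0 - 1*6) = 7*(0 - 6) = 7*(-6) = -42)
T = -10
O(r) = -10 (O(r) = 1*(-10) = -10)
Z(k) = -42 (Z(k) = 2 + (-42 - 1*2) = 2 + (-42 - 2) = 2 - 44 = -42)
(-358 + Z(O(3)))² = (-358 - 42)² = (-400)² = 160000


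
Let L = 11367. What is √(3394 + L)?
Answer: √14761 ≈ 121.49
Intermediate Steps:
√(3394 + L) = √(3394 + 11367) = √14761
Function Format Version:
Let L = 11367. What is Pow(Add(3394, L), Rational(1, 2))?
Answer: Pow(14761, Rational(1, 2)) ≈ 121.49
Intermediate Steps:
Pow(Add(3394, L), Rational(1, 2)) = Pow(Add(3394, 11367), Rational(1, 2)) = Pow(14761, Rational(1, 2))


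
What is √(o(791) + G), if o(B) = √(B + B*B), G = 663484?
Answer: √(663484 + 6*√17402) ≈ 815.03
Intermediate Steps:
o(B) = √(B + B²)
√(o(791) + G) = √(√(791*(1 + 791)) + 663484) = √(√(791*792) + 663484) = √(√626472 + 663484) = √(6*√17402 + 663484) = √(663484 + 6*√17402)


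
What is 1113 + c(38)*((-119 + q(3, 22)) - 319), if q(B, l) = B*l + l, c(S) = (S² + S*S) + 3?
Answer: -1010737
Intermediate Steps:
c(S) = 3 + 2*S² (c(S) = (S² + S²) + 3 = 2*S² + 3 = 3 + 2*S²)
q(B, l) = l + B*l
1113 + c(38)*((-119 + q(3, 22)) - 319) = 1113 + (3 + 2*38²)*((-119 + 22*(1 + 3)) - 319) = 1113 + (3 + 2*1444)*((-119 + 22*4) - 319) = 1113 + (3 + 2888)*((-119 + 88) - 319) = 1113 + 2891*(-31 - 319) = 1113 + 2891*(-350) = 1113 - 1011850 = -1010737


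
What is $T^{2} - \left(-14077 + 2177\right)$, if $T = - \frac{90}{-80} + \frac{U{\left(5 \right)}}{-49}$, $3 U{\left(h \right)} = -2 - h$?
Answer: $\frac{335904409}{28224} \approx 11901.0$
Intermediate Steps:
$U{\left(h \right)} = - \frac{2}{3} - \frac{h}{3}$ ($U{\left(h \right)} = \frac{-2 - h}{3} = - \frac{2}{3} - \frac{h}{3}$)
$T = \frac{197}{168}$ ($T = - \frac{90}{-80} + \frac{- \frac{2}{3} - \frac{5}{3}}{-49} = \left(-90\right) \left(- \frac{1}{80}\right) + \left(- \frac{2}{3} - \frac{5}{3}\right) \left(- \frac{1}{49}\right) = \frac{9}{8} - - \frac{1}{21} = \frac{9}{8} + \frac{1}{21} = \frac{197}{168} \approx 1.1726$)
$T^{2} - \left(-14077 + 2177\right) = \left(\frac{197}{168}\right)^{2} - \left(-14077 + 2177\right) = \frac{38809}{28224} - -11900 = \frac{38809}{28224} + 11900 = \frac{335904409}{28224}$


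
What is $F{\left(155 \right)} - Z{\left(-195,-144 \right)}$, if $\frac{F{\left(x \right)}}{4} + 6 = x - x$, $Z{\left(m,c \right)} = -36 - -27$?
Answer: $-15$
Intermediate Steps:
$Z{\left(m,c \right)} = -9$ ($Z{\left(m,c \right)} = -36 + 27 = -9$)
$F{\left(x \right)} = -24$ ($F{\left(x \right)} = -24 + 4 \left(x - x\right) = -24 + 4 \cdot 0 = -24 + 0 = -24$)
$F{\left(155 \right)} - Z{\left(-195,-144 \right)} = -24 - -9 = -24 + 9 = -15$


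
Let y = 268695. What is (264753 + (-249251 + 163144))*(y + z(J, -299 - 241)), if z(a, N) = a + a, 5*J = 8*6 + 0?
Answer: 240023584866/5 ≈ 4.8005e+10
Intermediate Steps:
J = 48/5 (J = (8*6 + 0)/5 = (48 + 0)/5 = (⅕)*48 = 48/5 ≈ 9.6000)
z(a, N) = 2*a
(264753 + (-249251 + 163144))*(y + z(J, -299 - 241)) = (264753 + (-249251 + 163144))*(268695 + 2*(48/5)) = (264753 - 86107)*(268695 + 96/5) = 178646*(1343571/5) = 240023584866/5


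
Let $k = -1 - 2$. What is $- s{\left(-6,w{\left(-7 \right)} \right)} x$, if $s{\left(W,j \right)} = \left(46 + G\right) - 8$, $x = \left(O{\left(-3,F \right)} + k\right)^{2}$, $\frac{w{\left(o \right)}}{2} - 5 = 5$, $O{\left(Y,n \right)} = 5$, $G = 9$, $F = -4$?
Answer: $-188$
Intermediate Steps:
$k = -3$ ($k = -1 - 2 = -3$)
$w{\left(o \right)} = 20$ ($w{\left(o \right)} = 10 + 2 \cdot 5 = 10 + 10 = 20$)
$x = 4$ ($x = \left(5 - 3\right)^{2} = 2^{2} = 4$)
$s{\left(W,j \right)} = 47$ ($s{\left(W,j \right)} = \left(46 + 9\right) - 8 = 55 - 8 = 47$)
$- s{\left(-6,w{\left(-7 \right)} \right)} x = - 47 \cdot 4 = \left(-1\right) 188 = -188$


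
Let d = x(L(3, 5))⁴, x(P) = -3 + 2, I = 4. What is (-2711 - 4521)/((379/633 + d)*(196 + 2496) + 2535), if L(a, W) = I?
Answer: -4577856/4328959 ≈ -1.0575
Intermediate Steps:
L(a, W) = 4
x(P) = -1
d = 1 (d = (-1)⁴ = 1)
(-2711 - 4521)/((379/633 + d)*(196 + 2496) + 2535) = (-2711 - 4521)/((379/633 + 1)*(196 + 2496) + 2535) = -7232/((379*(1/633) + 1)*2692 + 2535) = -7232/((379/633 + 1)*2692 + 2535) = -7232/((1012/633)*2692 + 2535) = -7232/(2724304/633 + 2535) = -7232/4328959/633 = -7232*633/4328959 = -4577856/4328959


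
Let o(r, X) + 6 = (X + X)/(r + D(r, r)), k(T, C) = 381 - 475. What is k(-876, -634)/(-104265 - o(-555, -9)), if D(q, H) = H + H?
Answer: 17390/19287917 ≈ 0.00090160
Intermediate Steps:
D(q, H) = 2*H
k(T, C) = -94
o(r, X) = -6 + 2*X/(3*r) (o(r, X) = -6 + (X + X)/(r + 2*r) = -6 + (2*X)/((3*r)) = -6 + (2*X)*(1/(3*r)) = -6 + 2*X/(3*r))
k(-876, -634)/(-104265 - o(-555, -9)) = -94/(-104265 - (-6 + (⅔)*(-9)/(-555))) = -94/(-104265 - (-6 + (⅔)*(-9)*(-1/555))) = -94/(-104265 - (-6 + 2/185)) = -94/(-104265 - 1*(-1108/185)) = -94/(-104265 + 1108/185) = -94/(-19287917/185) = -94*(-185/19287917) = 17390/19287917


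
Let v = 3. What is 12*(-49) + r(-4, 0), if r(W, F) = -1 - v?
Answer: -592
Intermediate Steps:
r(W, F) = -4 (r(W, F) = -1 - 1*3 = -1 - 3 = -4)
12*(-49) + r(-4, 0) = 12*(-49) - 4 = -588 - 4 = -592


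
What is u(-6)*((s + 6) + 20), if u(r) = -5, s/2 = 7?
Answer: -200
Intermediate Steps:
s = 14 (s = 2*7 = 14)
u(-6)*((s + 6) + 20) = -5*((14 + 6) + 20) = -5*(20 + 20) = -5*40 = -200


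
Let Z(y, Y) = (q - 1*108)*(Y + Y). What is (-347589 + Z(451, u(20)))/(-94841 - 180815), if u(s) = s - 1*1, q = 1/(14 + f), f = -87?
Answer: 25673627/20122888 ≈ 1.2758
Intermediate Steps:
q = -1/73 (q = 1/(14 - 87) = 1/(-73) = -1/73 ≈ -0.013699)
u(s) = -1 + s (u(s) = s - 1 = -1 + s)
Z(y, Y) = -15770*Y/73 (Z(y, Y) = (-1/73 - 1*108)*(Y + Y) = (-1/73 - 108)*(2*Y) = -15770*Y/73)
(-347589 + Z(451, u(20)))/(-94841 - 180815) = (-347589 - 15770*(-1 + 20)/73)/(-94841 - 180815) = (-347589 - 15770/73*19)/(-275656) = (-347589 - 299630/73)*(-1/275656) = -25673627/73*(-1/275656) = 25673627/20122888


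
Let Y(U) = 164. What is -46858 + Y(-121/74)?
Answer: -46694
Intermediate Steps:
-46858 + Y(-121/74) = -46858 + 164 = -46694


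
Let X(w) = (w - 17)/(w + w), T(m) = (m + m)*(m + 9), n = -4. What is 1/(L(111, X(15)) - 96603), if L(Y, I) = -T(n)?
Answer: -1/96563 ≈ -1.0356e-5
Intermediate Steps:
T(m) = 2*m*(9 + m) (T(m) = (2*m)*(9 + m) = 2*m*(9 + m))
X(w) = (-17 + w)/(2*w) (X(w) = (-17 + w)/((2*w)) = (-17 + w)*(1/(2*w)) = (-17 + w)/(2*w))
L(Y, I) = 40 (L(Y, I) = -2*(-4)*(9 - 4) = -2*(-4)*5 = -1*(-40) = 40)
1/(L(111, X(15)) - 96603) = 1/(40 - 96603) = 1/(-96563) = -1/96563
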